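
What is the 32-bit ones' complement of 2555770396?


2555770396 ^ 4294967295 = 1739196899

1739196899


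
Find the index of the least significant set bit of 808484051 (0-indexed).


0b110000001100000111110011010011. Lowest set bit at position 0

0


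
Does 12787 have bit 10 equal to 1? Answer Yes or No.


0b11000111110011, bit 10 = 0. No

No


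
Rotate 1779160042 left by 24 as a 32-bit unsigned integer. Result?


Rotate 0b1101010000010111101001111101010 left by 24 (32-bit) = 0b11101010011010100000101111010011 = 3932818387

3932818387


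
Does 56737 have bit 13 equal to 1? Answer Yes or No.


0b1101110110100001, bit 13 = 0. No

No


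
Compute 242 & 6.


0b11110010 & 0b110 = 0b10 = 2

2


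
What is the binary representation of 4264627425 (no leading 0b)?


4264627425 = 11111110001100010000110011100001 in binary

11111110001100010000110011100001


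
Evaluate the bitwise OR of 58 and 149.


0b111010 | 0b10010101 = 0b10111111 = 191

191


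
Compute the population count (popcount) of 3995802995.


0b11101110001010110001110101110011 has 19 set bits

19


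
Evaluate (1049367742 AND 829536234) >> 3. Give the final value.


Step 1: 1049367742 & 829536234 = 805311658
Step 2: 805311658 >> 3 = 100663957

100663957


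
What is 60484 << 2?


0b1110110001000100 << 2 = 0b111011000100010000 = 241936

241936


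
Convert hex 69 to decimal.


69 hex = 105 decimal

105


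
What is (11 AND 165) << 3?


Step 1: 11 & 165 = 1
Step 2: 1 << 3 = 8

8


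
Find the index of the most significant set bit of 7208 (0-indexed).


0b1110000101000. Highest set bit at position 12

12


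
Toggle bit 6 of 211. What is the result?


211 ^ (1 << 6) = 211 ^ 64 = 147

147


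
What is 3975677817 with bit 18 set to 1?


3975677817 | (1 << 18) = 3975677817 | 262144 = 3975939961

3975939961


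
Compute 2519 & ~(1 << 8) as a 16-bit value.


2519 & ~(1 << 8) = 2263

2263


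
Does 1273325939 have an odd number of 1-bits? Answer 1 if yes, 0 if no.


0b1001011111001010110100101110011 has 18 ones => parity 0

0


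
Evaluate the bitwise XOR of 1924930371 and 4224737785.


0b1110010101111000001101101000011 ^ 0b11111011110100000110000111111001 = 0b10001001011011000111101010111010 = 2305587898

2305587898


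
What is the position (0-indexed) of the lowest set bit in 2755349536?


0b10100100001110110100110000100000. Lowest set bit at position 5

5


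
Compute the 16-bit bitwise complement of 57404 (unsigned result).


~0b1110000000111100 = 0b1111111000011 = 8131 (16-bit unsigned)

8131


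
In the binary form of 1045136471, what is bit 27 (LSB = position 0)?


0b111110010010111000010001010111, position 27 = 1

1


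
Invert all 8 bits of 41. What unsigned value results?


41 ^ 255 = 214

214


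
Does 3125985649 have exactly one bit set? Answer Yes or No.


0b10111010010100101100000101110001. Multiple bits set => No

No


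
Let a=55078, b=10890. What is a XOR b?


55078 ^ 10890 = 64940

64940


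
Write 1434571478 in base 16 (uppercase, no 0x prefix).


1434571478 = 5581D2D6 hex

5581D2D6


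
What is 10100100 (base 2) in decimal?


10100100 in decimal = 164

164


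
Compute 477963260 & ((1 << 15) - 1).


477963260 & 32767 = 9212

9212


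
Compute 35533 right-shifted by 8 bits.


0b1000101011001101 >> 8 = 0b10001010 = 138

138


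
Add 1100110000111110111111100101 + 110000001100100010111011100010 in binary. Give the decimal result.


1100110000111110111111100101 + 110000001100100010111011100010 = 111100111101100001111011000111 = 1022762695

1022762695


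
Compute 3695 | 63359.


0b111001101111 | 0b1111011101111111 = 0b1111111101111111 = 65407

65407


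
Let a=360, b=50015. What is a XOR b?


360 ^ 50015 = 49719

49719


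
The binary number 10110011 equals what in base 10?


10110011 in decimal = 179

179


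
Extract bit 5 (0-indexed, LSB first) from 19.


0b10011, position 5 = 0

0


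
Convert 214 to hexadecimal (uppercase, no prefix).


214 = D6 hex

D6


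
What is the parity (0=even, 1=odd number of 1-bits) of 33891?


0b1000010001100011 has 6 ones => parity 0

0


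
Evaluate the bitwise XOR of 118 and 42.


0b1110110 ^ 0b101010 = 0b1011100 = 92

92


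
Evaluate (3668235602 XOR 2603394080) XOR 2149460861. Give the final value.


Step 1: 3668235602 ^ 2603394080 = 1099460978
Step 2: 1099460978 ^ 2149460861 = 3247856143

3247856143


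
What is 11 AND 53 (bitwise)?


0b1011 & 0b110101 = 0b1 = 1

1


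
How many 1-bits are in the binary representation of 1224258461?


0b1001000111110001011001110011101 has 17 set bits

17


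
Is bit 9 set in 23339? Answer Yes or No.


0b101101100101011, bit 9 = 1. Yes

Yes


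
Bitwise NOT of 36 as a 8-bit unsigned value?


~0b100100 = 0b11011011 = 219 (8-bit unsigned)

219


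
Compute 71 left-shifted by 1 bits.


0b1000111 << 1 = 0b10001110 = 142

142


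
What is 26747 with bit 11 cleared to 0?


26747 & ~(1 << 11) = 24699

24699


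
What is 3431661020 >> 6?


0b11001100100010101111110111011100 >> 6 = 0b11001100100010101111110111 = 53619703

53619703


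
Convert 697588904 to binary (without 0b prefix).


697588904 = 101001100101000101110010101000 in binary

101001100101000101110010101000


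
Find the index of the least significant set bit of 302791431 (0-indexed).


0b10010000011000011101100000111. Lowest set bit at position 0

0


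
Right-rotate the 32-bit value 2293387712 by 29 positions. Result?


Rotate 0b10001000101100100101000111000000 right by 29 (32-bit) = 0b1000101100100101000111000000100 = 1167232516

1167232516


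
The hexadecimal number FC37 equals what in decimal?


FC37 hex = 64567 decimal

64567


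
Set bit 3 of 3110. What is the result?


3110 | (1 << 3) = 3110 | 8 = 3118

3118


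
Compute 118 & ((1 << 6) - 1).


118 & 63 = 54

54


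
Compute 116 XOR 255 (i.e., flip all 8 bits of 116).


116 ^ 255 = 139

139


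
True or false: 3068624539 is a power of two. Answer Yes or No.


0b10110110111001110111111010011011. Multiple bits set => No

No


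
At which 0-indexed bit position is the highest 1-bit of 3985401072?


0b11101101100011000110010011110000. Highest set bit at position 31

31


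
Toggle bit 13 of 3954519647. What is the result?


3954519647 ^ (1 << 13) = 3954519647 ^ 8192 = 3954511455

3954511455


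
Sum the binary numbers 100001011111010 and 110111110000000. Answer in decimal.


100001011111010 + 110111110000000 = 1011001001111010 = 45690

45690


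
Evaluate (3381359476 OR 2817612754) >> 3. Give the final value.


Step 1: 3381359476 | 2817612754 = 4026235894
Step 2: 4026235894 >> 3 = 503279486

503279486


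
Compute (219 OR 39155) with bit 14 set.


Step 1: 219 | 39155 = 39163
Step 2: 39163 | (1 << 14) = 39163 | 16384 = 55547

55547


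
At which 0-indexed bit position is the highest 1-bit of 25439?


0b110001101011111. Highest set bit at position 14

14


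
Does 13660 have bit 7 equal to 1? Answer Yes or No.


0b11010101011100, bit 7 = 0. No

No


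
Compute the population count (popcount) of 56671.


0b1101110101011111 has 12 set bits

12


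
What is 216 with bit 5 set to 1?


216 | (1 << 5) = 216 | 32 = 248

248


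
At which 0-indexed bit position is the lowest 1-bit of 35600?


0b1000101100010000. Lowest set bit at position 4

4


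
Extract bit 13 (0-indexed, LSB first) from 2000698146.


0b1110111010000000011101100100010, position 13 = 1

1


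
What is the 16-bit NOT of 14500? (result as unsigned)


~0b11100010100100 = 0b1100011101011011 = 51035 (16-bit unsigned)

51035


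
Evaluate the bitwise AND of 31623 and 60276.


0b111101110000111 & 0b1110101101110100 = 0b110101100000100 = 27396

27396


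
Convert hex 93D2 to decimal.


93D2 hex = 37842 decimal

37842


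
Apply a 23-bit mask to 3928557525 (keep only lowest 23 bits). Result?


3928557525 & 8388607 = 2688981

2688981


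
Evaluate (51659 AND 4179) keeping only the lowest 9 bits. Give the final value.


Step 1: 51659 & 4179 = 67
Step 2: 67 & 511 = 67

67


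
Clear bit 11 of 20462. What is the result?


20462 & ~(1 << 11) = 18414

18414


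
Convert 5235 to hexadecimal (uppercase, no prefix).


5235 = 1473 hex

1473


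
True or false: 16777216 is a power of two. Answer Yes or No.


0b1000000000000000000000000. Only one bit set => Yes

Yes


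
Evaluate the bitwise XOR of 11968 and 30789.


0b10111011000000 ^ 0b111100001000101 = 0b101011010000101 = 22149

22149


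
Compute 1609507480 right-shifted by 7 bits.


0b1011111111011110010001010011000 >> 7 = 0b101111111101111001000101 = 12574277

12574277


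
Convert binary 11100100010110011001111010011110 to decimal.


11100100010110011001111010011110 in decimal = 3831078558

3831078558


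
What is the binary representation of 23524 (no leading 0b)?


23524 = 101101111100100 in binary

101101111100100


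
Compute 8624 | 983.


0b10000110110000 | 0b1111010111 = 0b10001111110111 = 9207

9207


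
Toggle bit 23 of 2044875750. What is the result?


2044875750 ^ (1 << 23) = 2044875750 ^ 8388608 = 2036487142

2036487142


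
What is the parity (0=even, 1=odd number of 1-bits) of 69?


0b1000101 has 3 ones => parity 1

1


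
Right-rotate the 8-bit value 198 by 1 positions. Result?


Rotate 0b11000110 right by 1 (8-bit) = 0b1100011 = 99

99


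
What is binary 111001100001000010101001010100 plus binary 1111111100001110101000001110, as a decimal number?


111001100001000010101001010100 + 1111111100001110101000001110 = 1001001011101010001010001100010 = 1232409698

1232409698


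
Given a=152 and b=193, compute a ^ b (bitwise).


152 ^ 193 = 89

89


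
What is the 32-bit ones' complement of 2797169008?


2797169008 ^ 4294967295 = 1497798287

1497798287


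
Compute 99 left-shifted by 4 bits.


0b1100011 << 4 = 0b11000110000 = 1584

1584


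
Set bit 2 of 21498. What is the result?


21498 | (1 << 2) = 21498 | 4 = 21502

21502


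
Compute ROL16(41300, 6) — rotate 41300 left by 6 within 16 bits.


Rotate 0b1010000101010100 left by 6 (16-bit) = 0b101010100101000 = 21800

21800


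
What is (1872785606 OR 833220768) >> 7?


Step 1: 1872785606 | 833220768 = 2141843686
Step 2: 2141843686 >> 7 = 16733153

16733153


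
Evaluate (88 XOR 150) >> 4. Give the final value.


Step 1: 88 ^ 150 = 206
Step 2: 206 >> 4 = 12

12


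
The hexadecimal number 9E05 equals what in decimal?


9E05 hex = 40453 decimal

40453


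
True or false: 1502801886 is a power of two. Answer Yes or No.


0b1011001100100101110111111011110. Multiple bits set => No

No


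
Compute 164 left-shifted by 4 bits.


0b10100100 << 4 = 0b101001000000 = 2624

2624


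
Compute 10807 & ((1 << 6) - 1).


10807 & 63 = 55

55


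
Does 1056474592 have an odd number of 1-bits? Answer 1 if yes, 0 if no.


0b111110111110001000010111100000 has 16 ones => parity 0

0


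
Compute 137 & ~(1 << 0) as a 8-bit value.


137 & ~(1 << 0) = 136

136


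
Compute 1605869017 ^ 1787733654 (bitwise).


0b1011111101101111001110111011001 ^ 0b1101010100011101010011010010110 = 0b110101001110010011101101001111 = 892943183

892943183


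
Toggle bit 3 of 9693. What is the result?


9693 ^ (1 << 3) = 9693 ^ 8 = 9685

9685


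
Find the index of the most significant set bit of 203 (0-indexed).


0b11001011. Highest set bit at position 7

7


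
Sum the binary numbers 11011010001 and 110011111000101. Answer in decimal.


11011010001 + 110011111000101 = 110111010010110 = 28310

28310


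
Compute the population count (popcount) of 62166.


0b1111001011010110 has 10 set bits

10


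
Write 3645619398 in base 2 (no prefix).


3645619398 = 11011001010010111011110011000110 in binary

11011001010010111011110011000110


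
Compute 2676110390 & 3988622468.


0b10011111100000100011010000110110 & 0b11101101101111011000110010000100 = 0b10001101100000000000010000000100 = 2373977092

2373977092


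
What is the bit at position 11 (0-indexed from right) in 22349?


0b101011101001101, position 11 = 0

0


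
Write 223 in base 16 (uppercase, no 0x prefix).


223 = DF hex

DF


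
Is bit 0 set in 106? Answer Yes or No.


0b1101010, bit 0 = 0. No

No


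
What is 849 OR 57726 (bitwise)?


0b1101010001 | 0b1110000101111110 = 0b1110001101111111 = 58239

58239


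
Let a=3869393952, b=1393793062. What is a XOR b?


3869393952 ^ 1393793062 = 3048332294

3048332294


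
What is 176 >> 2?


0b10110000 >> 2 = 0b101100 = 44

44


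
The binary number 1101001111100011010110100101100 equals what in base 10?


1101001111100011010110100101100 in decimal = 1777446188

1777446188


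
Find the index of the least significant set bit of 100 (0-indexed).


0b1100100. Lowest set bit at position 2

2


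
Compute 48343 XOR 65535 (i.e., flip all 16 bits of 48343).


48343 ^ 65535 = 17192

17192


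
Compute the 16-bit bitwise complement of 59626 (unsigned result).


~0b1110100011101010 = 0b1011100010101 = 5909 (16-bit unsigned)

5909


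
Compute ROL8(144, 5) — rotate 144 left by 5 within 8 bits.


Rotate 0b10010000 left by 5 (8-bit) = 0b10010 = 18

18


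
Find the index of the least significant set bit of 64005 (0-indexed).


0b1111101000000101. Lowest set bit at position 0

0


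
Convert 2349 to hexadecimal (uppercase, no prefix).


2349 = 92D hex

92D


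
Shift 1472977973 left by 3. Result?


0b1010111110010111101110000110101 << 3 = 0b1010111110010111101110000110101000 = 11783823784

11783823784


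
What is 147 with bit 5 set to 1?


147 | (1 << 5) = 147 | 32 = 179

179


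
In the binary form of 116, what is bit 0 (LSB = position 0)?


0b1110100, position 0 = 0

0


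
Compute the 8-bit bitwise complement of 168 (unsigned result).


~0b10101000 = 0b1010111 = 87 (8-bit unsigned)

87


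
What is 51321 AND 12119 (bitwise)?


0b1100100001111001 & 0b10111101010111 = 0b100001010001 = 2129

2129


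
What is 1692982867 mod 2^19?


1692982867 & 524287 = 56915

56915


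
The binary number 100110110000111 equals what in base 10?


100110110000111 in decimal = 19847

19847


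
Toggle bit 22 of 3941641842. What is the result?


3941641842 ^ (1 << 22) = 3941641842 ^ 4194304 = 3937447538

3937447538


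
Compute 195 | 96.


0b11000011 | 0b1100000 = 0b11100011 = 227

227


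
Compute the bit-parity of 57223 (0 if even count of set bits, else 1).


0b1101111110000111 has 11 ones => parity 1

1


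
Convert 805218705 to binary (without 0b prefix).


805218705 = 101111111111101010100110010001 in binary

101111111111101010100110010001


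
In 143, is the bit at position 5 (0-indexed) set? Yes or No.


0b10001111, bit 5 = 0. No

No


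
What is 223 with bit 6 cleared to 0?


223 & ~(1 << 6) = 159

159


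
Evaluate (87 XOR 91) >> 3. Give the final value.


Step 1: 87 ^ 91 = 12
Step 2: 12 >> 3 = 1

1


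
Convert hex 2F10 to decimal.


2F10 hex = 12048 decimal

12048


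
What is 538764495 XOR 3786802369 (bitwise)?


0b100000000111001110010011001111 ^ 0b11100001101101100000010011000001 = 0b11000001101010101110000000001110 = 3249201166

3249201166


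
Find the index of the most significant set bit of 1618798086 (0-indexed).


0b1100000011111001110011000000110. Highest set bit at position 30

30


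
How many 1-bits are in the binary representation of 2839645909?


0b10101001010000011000111011010101 has 15 set bits

15


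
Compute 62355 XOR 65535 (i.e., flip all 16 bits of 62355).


62355 ^ 65535 = 3180

3180


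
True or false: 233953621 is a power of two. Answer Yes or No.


0b1101111100011101100101010101. Multiple bits set => No

No


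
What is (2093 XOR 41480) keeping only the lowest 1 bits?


Step 1: 2093 ^ 41480 = 43557
Step 2: 43557 & 1 = 1

1


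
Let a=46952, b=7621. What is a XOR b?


46952 ^ 7621 = 43693

43693


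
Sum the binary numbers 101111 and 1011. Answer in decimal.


101111 + 1011 = 111010 = 58

58


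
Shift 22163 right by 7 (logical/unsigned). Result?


0b101011010010011 >> 7 = 0b10101101 = 173

173


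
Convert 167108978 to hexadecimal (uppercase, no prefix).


167108978 = 9F5E172 hex

9F5E172


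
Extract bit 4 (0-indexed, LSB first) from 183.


0b10110111, position 4 = 1

1


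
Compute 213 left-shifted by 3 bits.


0b11010101 << 3 = 0b11010101000 = 1704

1704


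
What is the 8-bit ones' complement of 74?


74 ^ 255 = 181

181


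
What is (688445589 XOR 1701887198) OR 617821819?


Step 1: 688445589 ^ 1701887198 = 1282958411
Step 2: 1282958411 | 617821819 = 1828419195

1828419195


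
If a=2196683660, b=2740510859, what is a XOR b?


2196683660 ^ 2740510859 = 565598983

565598983


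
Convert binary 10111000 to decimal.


10111000 in decimal = 184

184


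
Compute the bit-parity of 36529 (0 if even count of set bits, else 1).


0b1000111010110001 has 8 ones => parity 0

0


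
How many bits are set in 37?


0b100101 has 3 set bits

3


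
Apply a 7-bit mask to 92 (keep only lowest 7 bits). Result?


92 & 127 = 92

92


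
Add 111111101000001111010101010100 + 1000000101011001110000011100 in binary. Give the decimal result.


111111101000001111010101010100 + 1000000101011001110000011100 = 1000111101101101001000101110000 = 1203147120

1203147120


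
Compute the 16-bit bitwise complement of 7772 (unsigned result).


~0b1111001011100 = 0b1110000110100011 = 57763 (16-bit unsigned)

57763


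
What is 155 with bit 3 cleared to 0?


155 & ~(1 << 3) = 147

147


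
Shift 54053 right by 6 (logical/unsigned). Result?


0b1101001100100101 >> 6 = 0b1101001100 = 844

844


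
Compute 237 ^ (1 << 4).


237 ^ (1 << 4) = 237 ^ 16 = 253

253


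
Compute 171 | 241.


0b10101011 | 0b11110001 = 0b11111011 = 251

251


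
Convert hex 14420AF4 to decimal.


14420AF4 hex = 339872500 decimal

339872500


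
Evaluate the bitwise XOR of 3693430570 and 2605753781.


0b11011100001001010100011100101010 ^ 0b10011011010100001010010110110101 = 0b1000111011101011110001010011111 = 1198908063

1198908063


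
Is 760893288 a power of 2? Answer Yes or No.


0b101101010110100100111101101000. Multiple bits set => No

No


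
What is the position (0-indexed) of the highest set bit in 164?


0b10100100. Highest set bit at position 7

7


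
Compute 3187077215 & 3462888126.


0b10111101111101101111000001011111 & 0b11001110011001110111101010111110 = 0b10001100011001100111000000011110 = 2355523614

2355523614


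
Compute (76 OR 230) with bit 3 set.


Step 1: 76 | 230 = 238
Step 2: 238 | (1 << 3) = 238 | 8 = 238

238


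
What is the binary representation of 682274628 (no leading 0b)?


682274628 = 101000101010101010111101000100 in binary

101000101010101010111101000100


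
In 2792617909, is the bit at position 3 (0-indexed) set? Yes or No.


0b10100110011100111111011110110101, bit 3 = 0. No

No


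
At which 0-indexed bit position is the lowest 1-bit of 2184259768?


0b10000010001100010010100010111000. Lowest set bit at position 3

3


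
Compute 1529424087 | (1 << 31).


1529424087 | (1 << 31) = 1529424087 | 2147483648 = 3676907735

3676907735


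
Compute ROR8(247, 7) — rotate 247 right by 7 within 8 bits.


Rotate 0b11110111 right by 7 (8-bit) = 0b11101111 = 239

239


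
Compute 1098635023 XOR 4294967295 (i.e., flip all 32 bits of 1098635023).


1098635023 ^ 4294967295 = 3196332272

3196332272


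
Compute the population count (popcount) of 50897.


0b1100011011010001 has 8 set bits

8


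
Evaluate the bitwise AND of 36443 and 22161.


0b1000111001011011 & 0b101011010010001 = 0b11000010001 = 1553

1553


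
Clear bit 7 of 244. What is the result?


244 & ~(1 << 7) = 116

116


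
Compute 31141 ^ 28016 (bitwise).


0b111100110100101 ^ 0b110110101110000 = 0b1010011010101 = 5333

5333


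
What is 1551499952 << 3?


0b1011100011110100000001010110000 << 3 = 0b1011100011110100000001010110000000 = 12411999616

12411999616


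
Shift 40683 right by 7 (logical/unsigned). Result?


0b1001111011101011 >> 7 = 0b100111101 = 317

317


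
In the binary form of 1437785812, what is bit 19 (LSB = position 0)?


0b1010101101100101101111011010100, position 19 = 0

0


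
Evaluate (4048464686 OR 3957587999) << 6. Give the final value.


Step 1: 4048464686 | 3957587999 = 4226722623
Step 2: 4226722623 << 6 = 270510247872

270510247872


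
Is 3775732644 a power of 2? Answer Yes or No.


0b11100001000011010001101110100100. Multiple bits set => No

No


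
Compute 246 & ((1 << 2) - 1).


246 & 3 = 2

2


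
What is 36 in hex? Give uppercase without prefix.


36 = 24 hex

24


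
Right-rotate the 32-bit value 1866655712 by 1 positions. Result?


Rotate 0b1101111010000101110011111100000 right by 1 (32-bit) = 0b110111101000010111001111110000 = 933327856

933327856


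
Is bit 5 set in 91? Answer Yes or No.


0b1011011, bit 5 = 0. No

No


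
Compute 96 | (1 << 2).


96 | (1 << 2) = 96 | 4 = 100

100


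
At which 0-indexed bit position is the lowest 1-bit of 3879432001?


0b11100111001110110110111101000001. Lowest set bit at position 0

0


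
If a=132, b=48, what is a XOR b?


132 ^ 48 = 180

180


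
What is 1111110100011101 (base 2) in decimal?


1111110100011101 in decimal = 64797

64797


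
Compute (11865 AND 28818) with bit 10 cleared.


Step 1: 11865 & 28818 = 8208
Step 2: 8208 & ~(1 << 10) = 8208

8208


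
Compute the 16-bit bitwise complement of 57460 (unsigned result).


~0b1110000001110100 = 0b1111110001011 = 8075 (16-bit unsigned)

8075


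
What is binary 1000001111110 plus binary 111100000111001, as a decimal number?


1000001111110 + 111100000111001 = 1000100010110111 = 34999

34999


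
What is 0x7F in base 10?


7F hex = 127 decimal

127


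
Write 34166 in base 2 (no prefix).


34166 = 1000010101110110 in binary

1000010101110110


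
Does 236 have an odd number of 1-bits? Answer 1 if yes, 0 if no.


0b11101100 has 5 ones => parity 1

1


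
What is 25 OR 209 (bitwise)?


0b11001 | 0b11010001 = 0b11011001 = 217

217


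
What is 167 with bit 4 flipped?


167 ^ (1 << 4) = 167 ^ 16 = 183

183


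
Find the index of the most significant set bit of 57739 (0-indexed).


0b1110000110001011. Highest set bit at position 15

15


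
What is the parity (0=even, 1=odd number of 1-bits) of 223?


0b11011111 has 7 ones => parity 1

1


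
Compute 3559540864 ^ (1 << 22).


3559540864 ^ (1 << 22) = 3559540864 ^ 4194304 = 3563735168

3563735168


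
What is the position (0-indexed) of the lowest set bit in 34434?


0b1000011010000010. Lowest set bit at position 1

1


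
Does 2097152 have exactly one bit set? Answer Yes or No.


0b1000000000000000000000. Only one bit set => Yes

Yes


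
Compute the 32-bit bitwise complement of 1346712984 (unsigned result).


~0b1010000010001010011010110011000 = 0b10101111101110101100101001100111 = 2948254311 (32-bit unsigned)

2948254311


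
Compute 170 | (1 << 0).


170 | (1 << 0) = 170 | 1 = 171

171


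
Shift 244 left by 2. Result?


0b11110100 << 2 = 0b1111010000 = 976

976


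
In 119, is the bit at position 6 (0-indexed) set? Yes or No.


0b1110111, bit 6 = 1. Yes

Yes


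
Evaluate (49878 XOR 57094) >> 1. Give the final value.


Step 1: 49878 ^ 57094 = 7632
Step 2: 7632 >> 1 = 3816

3816


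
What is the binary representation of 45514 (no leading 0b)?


45514 = 1011000111001010 in binary

1011000111001010


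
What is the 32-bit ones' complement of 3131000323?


3131000323 ^ 4294967295 = 1163966972

1163966972


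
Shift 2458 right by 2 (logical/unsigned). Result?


0b100110011010 >> 2 = 0b1001100110 = 614

614


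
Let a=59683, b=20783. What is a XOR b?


59683 ^ 20783 = 47116

47116


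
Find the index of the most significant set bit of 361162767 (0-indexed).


0b10101100001101110100000001111. Highest set bit at position 28

28


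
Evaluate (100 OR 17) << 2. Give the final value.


Step 1: 100 | 17 = 117
Step 2: 117 << 2 = 468

468


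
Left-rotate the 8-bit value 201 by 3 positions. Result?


Rotate 0b11001001 left by 3 (8-bit) = 0b1001110 = 78

78


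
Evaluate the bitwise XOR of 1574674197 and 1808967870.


0b1011101110110111001111100010101 ^ 0b1101011110100101010100010111110 = 0b110110000010010011011110101011 = 906573739

906573739


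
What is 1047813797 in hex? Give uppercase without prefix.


1047813797 = 3E745EA5 hex

3E745EA5


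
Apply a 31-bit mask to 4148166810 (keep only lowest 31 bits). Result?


4148166810 & 2147483647 = 2000683162

2000683162


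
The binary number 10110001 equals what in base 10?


10110001 in decimal = 177

177


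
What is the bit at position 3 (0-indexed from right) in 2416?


0b100101110000, position 3 = 0

0


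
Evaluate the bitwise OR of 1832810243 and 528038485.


0b1101101001111100111011100000011 | 0b11111011110010011101001010101 = 0b1111111011111110111111101010111 = 2139062103

2139062103


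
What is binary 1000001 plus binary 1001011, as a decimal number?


1000001 + 1001011 = 10001100 = 140

140


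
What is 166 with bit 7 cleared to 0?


166 & ~(1 << 7) = 38

38


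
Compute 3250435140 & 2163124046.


0b11000001101111011011010001000100 & 0b10000000111011101010011101001110 = 0b10000000101011001010010001000100 = 2158797892

2158797892


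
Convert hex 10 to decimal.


10 hex = 16 decimal

16


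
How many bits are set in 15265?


0b11101110100001 has 8 set bits

8


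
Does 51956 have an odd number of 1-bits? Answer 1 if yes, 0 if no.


0b1100101011110100 has 9 ones => parity 1

1


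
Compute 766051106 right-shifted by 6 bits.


0b101101101010010000001100100010 >> 6 = 0b101101101010010000001100 = 11969548

11969548


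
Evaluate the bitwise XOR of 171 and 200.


0b10101011 ^ 0b11001000 = 0b1100011 = 99

99


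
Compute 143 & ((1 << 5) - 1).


143 & 31 = 15

15


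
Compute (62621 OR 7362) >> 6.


Step 1: 62621 | 7362 = 64735
Step 2: 64735 >> 6 = 1011

1011


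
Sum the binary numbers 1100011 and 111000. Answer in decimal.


1100011 + 111000 = 10011011 = 155

155


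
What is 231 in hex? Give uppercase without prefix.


231 = E7 hex

E7


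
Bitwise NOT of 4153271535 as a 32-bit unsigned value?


~0b11110111100011011110010011101111 = 0b1000011100100001101100010000 = 141695760 (32-bit unsigned)

141695760


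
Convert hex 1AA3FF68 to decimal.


1AA3FF68 hex = 446955368 decimal

446955368


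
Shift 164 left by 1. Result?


0b10100100 << 1 = 0b101001000 = 328

328


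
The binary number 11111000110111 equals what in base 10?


11111000110111 in decimal = 15927

15927


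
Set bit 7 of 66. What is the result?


66 | (1 << 7) = 66 | 128 = 194

194


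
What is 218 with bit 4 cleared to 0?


218 & ~(1 << 4) = 202

202


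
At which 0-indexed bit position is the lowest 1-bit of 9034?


0b10001101001010. Lowest set bit at position 1

1


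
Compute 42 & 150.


0b101010 & 0b10010110 = 0b10 = 2

2


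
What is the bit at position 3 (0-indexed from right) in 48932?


0b1011111100100100, position 3 = 0

0


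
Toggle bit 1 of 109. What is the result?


109 ^ (1 << 1) = 109 ^ 2 = 111

111


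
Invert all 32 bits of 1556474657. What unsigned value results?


1556474657 ^ 4294967295 = 2738492638

2738492638


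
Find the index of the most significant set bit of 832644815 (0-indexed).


0b110001101000010010011011001111. Highest set bit at position 29

29


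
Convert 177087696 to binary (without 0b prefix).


177087696 = 1010100011100010010011010000 in binary

1010100011100010010011010000


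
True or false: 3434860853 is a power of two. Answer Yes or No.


0b11001100101110111101000100110101. Multiple bits set => No

No


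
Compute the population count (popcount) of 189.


0b10111101 has 6 set bits

6


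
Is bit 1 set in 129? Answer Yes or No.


0b10000001, bit 1 = 0. No

No


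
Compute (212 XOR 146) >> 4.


Step 1: 212 ^ 146 = 70
Step 2: 70 >> 4 = 4

4


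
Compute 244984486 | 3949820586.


0b1110100110100010101010100110 | 0b11101011011011010111101010101010 = 0b11101111111111110111101010101110 = 4026497710

4026497710


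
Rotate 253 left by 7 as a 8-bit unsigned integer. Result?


Rotate 0b11111101 left by 7 (8-bit) = 0b11111110 = 254

254


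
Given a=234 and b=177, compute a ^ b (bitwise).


234 ^ 177 = 91

91


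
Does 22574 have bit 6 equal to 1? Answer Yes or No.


0b101100000101110, bit 6 = 0. No

No


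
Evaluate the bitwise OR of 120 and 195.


0b1111000 | 0b11000011 = 0b11111011 = 251

251


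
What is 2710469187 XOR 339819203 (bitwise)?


0b10100001100011100111101001000011 ^ 0b10100010000010011101011000011 = 0b10110101110011110100000010000000 = 3050258560

3050258560


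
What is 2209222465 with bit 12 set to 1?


2209222465 | (1 << 12) = 2209222465 | 4096 = 2209226561

2209226561


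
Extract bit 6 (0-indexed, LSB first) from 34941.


0b1000100001111101, position 6 = 1

1


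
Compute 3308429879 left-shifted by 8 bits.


0b11000101001100101010001000110111 << 8 = 0b1100010100110010101000100011011100000000 = 846958049024

846958049024


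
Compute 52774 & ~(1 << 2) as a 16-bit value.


52774 & ~(1 << 2) = 52770

52770


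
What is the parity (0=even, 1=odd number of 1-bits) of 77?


0b1001101 has 4 ones => parity 0

0


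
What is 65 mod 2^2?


65 & 3 = 1

1


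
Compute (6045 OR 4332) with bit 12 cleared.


Step 1: 6045 | 4332 = 6141
Step 2: 6141 & ~(1 << 12) = 2045

2045


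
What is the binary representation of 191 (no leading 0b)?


191 = 10111111 in binary

10111111


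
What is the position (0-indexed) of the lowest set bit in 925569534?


0b110111001010110001000111111110. Lowest set bit at position 1

1


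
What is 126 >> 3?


0b1111110 >> 3 = 0b1111 = 15

15


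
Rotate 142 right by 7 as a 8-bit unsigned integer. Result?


Rotate 0b10001110 right by 7 (8-bit) = 0b11101 = 29

29


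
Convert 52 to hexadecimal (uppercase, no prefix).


52 = 34 hex

34


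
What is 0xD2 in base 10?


D2 hex = 210 decimal

210


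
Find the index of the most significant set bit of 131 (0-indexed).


0b10000011. Highest set bit at position 7

7


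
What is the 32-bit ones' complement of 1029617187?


1029617187 ^ 4294967295 = 3265350108

3265350108


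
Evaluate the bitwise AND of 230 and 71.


0b11100110 & 0b1000111 = 0b1000110 = 70

70


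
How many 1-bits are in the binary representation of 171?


0b10101011 has 5 set bits

5


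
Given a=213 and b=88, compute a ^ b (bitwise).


213 ^ 88 = 141

141


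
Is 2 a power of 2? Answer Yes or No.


0b10. Only one bit set => Yes

Yes


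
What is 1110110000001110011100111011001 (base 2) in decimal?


1110110000001110011100111011001 in decimal = 1980185049

1980185049


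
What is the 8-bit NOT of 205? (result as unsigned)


~0b11001101 = 0b110010 = 50 (8-bit unsigned)

50


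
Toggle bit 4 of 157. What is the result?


157 ^ (1 << 4) = 157 ^ 16 = 141

141


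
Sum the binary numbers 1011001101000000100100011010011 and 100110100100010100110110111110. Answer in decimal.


1011001101000000100100011010011 + 100110100100010100110110111110 = 10000000001100011001011010010001 = 2150733457

2150733457


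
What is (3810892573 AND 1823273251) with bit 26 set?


Step 1: 3810892573 & 1823273251 = 1613009153
Step 2: 1613009153 | (1 << 26) = 1613009153 | 67108864 = 1680118017

1680118017


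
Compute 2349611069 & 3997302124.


0b10001100000011000011100000111101 & 0b11101110010000011111110101101100 = 0b10001100000000000011100000101100 = 2348824620

2348824620


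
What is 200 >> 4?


0b11001000 >> 4 = 0b1100 = 12

12


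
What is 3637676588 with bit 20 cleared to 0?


3637676588 & ~(1 << 20) = 3636628012

3636628012


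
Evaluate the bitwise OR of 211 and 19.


0b11010011 | 0b10011 = 0b11010011 = 211

211


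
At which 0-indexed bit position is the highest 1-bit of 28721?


0b111000000110001. Highest set bit at position 14

14


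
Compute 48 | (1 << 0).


48 | (1 << 0) = 48 | 1 = 49

49


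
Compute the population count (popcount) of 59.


0b111011 has 5 set bits

5


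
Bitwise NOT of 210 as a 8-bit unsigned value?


~0b11010010 = 0b101101 = 45 (8-bit unsigned)

45


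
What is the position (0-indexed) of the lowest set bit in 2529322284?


0b10010110110000100110010100101100. Lowest set bit at position 2

2


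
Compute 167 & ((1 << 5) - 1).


167 & 31 = 7

7


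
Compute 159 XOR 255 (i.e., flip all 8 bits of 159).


159 ^ 255 = 96

96


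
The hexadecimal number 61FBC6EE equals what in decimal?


61FBC6EE hex = 1643890414 decimal

1643890414


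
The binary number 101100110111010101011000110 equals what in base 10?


101100110111010101011000110 in decimal = 94087878

94087878


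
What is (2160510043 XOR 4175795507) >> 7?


Step 1: 2160510043 ^ 4175795507 = 2015580520
Step 2: 2015580520 >> 7 = 15746722

15746722


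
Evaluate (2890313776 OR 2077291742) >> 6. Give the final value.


Step 1: 2890313776 | 2077291742 = 4292277502
Step 2: 4292277502 >> 6 = 67066835

67066835


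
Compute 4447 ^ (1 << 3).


4447 ^ (1 << 3) = 4447 ^ 8 = 4439

4439


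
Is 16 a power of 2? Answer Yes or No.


0b10000. Only one bit set => Yes

Yes


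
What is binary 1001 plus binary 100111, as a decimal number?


1001 + 100111 = 110000 = 48

48


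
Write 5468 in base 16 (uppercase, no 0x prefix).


5468 = 155C hex

155C


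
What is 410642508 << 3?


0b11000011110011110100001001100 << 3 = 0b11000011110011110100001001100000 = 3285140064

3285140064


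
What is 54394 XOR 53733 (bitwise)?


0b1101010001111010 ^ 0b1101000111100101 = 0b10110011111 = 1439

1439


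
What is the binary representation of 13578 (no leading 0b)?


13578 = 11010100001010 in binary

11010100001010


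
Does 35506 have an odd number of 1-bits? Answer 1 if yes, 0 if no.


0b1000101010110010 has 7 ones => parity 1

1


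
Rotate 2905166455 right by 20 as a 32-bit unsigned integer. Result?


Rotate 0b10101101001010010101001001110111 right by 20 (32-bit) = 0b10010101001001110111101011010010 = 2502392530

2502392530


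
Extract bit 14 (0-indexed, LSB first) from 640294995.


0b100110001010100010000001010011, position 14 = 0

0


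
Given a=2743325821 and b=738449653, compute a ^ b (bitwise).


2743325821 ^ 738449653 = 2407533704

2407533704


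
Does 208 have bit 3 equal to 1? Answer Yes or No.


0b11010000, bit 3 = 0. No

No


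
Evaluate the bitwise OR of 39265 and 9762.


0b1001100101100001 | 0b10011000100010 = 0b1011111101100011 = 48995

48995


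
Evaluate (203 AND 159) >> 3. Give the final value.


Step 1: 203 & 159 = 139
Step 2: 139 >> 3 = 17

17


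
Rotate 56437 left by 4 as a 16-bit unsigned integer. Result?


Rotate 0b1101110001110101 left by 4 (16-bit) = 0b1100011101011101 = 51037

51037


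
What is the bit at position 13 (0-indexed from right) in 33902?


0b1000010001101110, position 13 = 0

0


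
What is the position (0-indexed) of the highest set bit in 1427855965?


0b1010101000110110101101001011101. Highest set bit at position 30

30


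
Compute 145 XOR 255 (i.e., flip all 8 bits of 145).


145 ^ 255 = 110

110


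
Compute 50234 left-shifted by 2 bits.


0b1100010000111010 << 2 = 0b110001000011101000 = 200936

200936


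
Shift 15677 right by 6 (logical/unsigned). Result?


0b11110100111101 >> 6 = 0b11110100 = 244

244


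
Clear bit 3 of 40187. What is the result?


40187 & ~(1 << 3) = 40179

40179


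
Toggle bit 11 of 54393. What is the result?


54393 ^ (1 << 11) = 54393 ^ 2048 = 56441

56441


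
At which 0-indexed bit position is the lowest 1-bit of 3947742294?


0b11101011010011011100010001010110. Lowest set bit at position 1

1


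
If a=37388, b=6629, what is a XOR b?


37388 ^ 6629 = 35817

35817


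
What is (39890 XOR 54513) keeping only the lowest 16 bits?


Step 1: 39890 ^ 54513 = 20259
Step 2: 20259 & 65535 = 20259

20259


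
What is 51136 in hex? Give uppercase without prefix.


51136 = C7C0 hex

C7C0


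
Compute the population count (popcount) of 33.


0b100001 has 2 set bits

2


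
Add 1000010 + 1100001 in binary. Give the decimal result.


1000010 + 1100001 = 10100011 = 163

163


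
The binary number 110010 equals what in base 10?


110010 in decimal = 50

50


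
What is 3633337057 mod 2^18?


3633337057 & 262143 = 21217

21217


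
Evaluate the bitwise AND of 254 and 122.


0b11111110 & 0b1111010 = 0b1111010 = 122

122


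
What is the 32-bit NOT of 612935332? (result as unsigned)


~0b100100100010001010011010100100 = 0b11011011011101110101100101011011 = 3682031963 (32-bit unsigned)

3682031963


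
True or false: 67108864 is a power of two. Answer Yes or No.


0b100000000000000000000000000. Only one bit set => Yes

Yes


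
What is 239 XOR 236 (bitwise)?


0b11101111 ^ 0b11101100 = 0b11 = 3

3


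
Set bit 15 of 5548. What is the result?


5548 | (1 << 15) = 5548 | 32768 = 38316

38316


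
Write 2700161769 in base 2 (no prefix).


2700161769 = 10100000111100010011001011101001 in binary

10100000111100010011001011101001


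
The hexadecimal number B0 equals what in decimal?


B0 hex = 176 decimal

176


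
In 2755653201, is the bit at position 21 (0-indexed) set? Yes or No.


0b10100100001111111110111001010001, bit 21 = 1. Yes

Yes


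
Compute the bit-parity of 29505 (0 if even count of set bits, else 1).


0b111001101000001 has 7 ones => parity 1

1


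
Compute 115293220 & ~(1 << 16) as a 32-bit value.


115293220 & ~(1 << 16) = 115227684

115227684


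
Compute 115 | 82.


0b1110011 | 0b1010010 = 0b1110011 = 115

115


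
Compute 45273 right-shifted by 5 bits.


0b1011000011011001 >> 5 = 0b10110000110 = 1414

1414


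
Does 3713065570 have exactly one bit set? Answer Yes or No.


0b11011101010100001110001001100010. Multiple bits set => No

No
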